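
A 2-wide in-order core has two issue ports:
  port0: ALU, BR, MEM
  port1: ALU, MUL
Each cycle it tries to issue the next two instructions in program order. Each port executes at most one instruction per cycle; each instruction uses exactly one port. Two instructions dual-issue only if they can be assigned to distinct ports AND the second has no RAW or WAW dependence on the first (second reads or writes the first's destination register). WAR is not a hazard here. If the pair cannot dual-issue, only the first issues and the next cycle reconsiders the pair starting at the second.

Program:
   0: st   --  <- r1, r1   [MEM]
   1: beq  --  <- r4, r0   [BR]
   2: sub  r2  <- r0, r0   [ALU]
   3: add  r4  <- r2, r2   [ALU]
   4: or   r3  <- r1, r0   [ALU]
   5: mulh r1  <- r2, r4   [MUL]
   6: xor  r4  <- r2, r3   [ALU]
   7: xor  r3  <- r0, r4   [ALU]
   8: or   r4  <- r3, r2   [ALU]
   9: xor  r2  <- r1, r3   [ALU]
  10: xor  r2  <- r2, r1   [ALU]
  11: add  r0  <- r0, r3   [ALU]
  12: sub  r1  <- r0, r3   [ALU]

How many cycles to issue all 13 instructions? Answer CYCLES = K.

#0 head=0: st.MEM i0 no-port MEM/BR
#1 head=1: beq.BR sub.ALU i1+i2 dual
#2 head=3: add.ALU or.ALU i3+i4 dual
#3 head=5: mulh.MUL xor.ALU i5+i6 dual
#4 head=7: xor.ALU i7 RAW r3
#5 head=8: or.ALU xor.ALU i8+i9 dual
#6 head=10: xor.ALU add.ALU i10+i11 dual
#7 head=12: sub.ALU i12 tail

CYCLES = 8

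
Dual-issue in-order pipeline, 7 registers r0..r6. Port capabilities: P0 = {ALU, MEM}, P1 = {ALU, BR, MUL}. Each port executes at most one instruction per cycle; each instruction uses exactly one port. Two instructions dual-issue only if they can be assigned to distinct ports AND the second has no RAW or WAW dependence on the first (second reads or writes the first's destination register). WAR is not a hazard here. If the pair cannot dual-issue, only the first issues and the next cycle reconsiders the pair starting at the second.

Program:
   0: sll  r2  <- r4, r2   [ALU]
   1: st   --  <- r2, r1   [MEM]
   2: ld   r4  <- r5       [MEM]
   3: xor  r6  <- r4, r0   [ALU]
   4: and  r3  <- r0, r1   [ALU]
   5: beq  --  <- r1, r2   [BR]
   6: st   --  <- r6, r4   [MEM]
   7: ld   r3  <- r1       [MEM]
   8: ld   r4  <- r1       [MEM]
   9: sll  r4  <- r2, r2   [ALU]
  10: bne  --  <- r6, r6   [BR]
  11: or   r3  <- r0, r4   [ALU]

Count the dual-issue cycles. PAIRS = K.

PAIRS = 3

  cy0 -> i0 (sll.ALU) RAW r2
  cy1 -> i1 (st.MEM) no-port MEM/MEM
  cy2 -> i2 (ld.MEM) RAW r4
  cy3 -> i3+i4 (xor.ALU/and.ALU) pair
  cy4 -> i5+i6 (beq.BR/st.MEM) pair
  cy5 -> i7 (ld.MEM) no-port MEM/MEM
  cy6 -> i8 (ld.MEM) WAW r4
  cy7 -> i9+i10 (sll.ALU/bne.BR) pair
  cy8 -> i11 (or.ALU) tail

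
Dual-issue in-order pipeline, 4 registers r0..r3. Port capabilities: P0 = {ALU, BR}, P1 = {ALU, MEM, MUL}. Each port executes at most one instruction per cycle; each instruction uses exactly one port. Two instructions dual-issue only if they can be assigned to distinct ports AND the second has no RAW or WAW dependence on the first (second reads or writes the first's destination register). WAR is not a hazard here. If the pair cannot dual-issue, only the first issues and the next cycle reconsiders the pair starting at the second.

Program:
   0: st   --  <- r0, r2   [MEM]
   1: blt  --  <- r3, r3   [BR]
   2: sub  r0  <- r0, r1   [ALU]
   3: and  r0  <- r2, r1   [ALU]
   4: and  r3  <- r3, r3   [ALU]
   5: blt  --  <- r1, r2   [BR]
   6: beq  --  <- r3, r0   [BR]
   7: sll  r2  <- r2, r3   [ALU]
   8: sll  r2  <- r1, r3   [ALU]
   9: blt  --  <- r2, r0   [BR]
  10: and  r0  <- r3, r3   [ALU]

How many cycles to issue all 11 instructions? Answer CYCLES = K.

[0] i0/i1  st+blt  -- 2-wide
[1] i2  sub  -- WAW r0
[2] i3/i4  and+and  -- 2-wide
[3] i5  blt  -- no-port BR/BR
[4] i6/i7  beq+sll  -- 2-wide
[5] i8  sll  -- RAW r2
[6] i9/i10  blt+and  -- 2-wide

CYCLES = 7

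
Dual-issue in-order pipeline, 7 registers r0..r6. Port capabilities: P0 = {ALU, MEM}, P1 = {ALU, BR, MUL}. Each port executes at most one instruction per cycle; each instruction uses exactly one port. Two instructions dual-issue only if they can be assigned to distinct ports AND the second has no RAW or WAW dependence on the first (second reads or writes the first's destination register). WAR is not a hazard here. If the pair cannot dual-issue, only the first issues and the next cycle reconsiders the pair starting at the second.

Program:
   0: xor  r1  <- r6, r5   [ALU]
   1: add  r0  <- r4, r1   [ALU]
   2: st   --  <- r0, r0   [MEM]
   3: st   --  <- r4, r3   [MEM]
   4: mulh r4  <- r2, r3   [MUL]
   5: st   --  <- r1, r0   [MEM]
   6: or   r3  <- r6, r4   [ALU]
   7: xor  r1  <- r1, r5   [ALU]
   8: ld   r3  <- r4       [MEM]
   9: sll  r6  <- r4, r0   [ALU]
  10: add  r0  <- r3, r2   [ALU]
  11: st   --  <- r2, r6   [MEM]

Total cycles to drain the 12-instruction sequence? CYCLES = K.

CYCLES = 8

  cy0 -> i0 (xor.ALU) RAW r1
  cy1 -> i1 (add.ALU) RAW r0
  cy2 -> i2 (st.MEM) no-port MEM/MEM
  cy3 -> i3/i4 (st.MEM/mulh.MUL) 2-wide
  cy4 -> i5/i6 (st.MEM/or.ALU) 2-wide
  cy5 -> i7/i8 (xor.ALU/ld.MEM) 2-wide
  cy6 -> i9/i10 (sll.ALU/add.ALU) 2-wide
  cy7 -> i11 (st.MEM) tail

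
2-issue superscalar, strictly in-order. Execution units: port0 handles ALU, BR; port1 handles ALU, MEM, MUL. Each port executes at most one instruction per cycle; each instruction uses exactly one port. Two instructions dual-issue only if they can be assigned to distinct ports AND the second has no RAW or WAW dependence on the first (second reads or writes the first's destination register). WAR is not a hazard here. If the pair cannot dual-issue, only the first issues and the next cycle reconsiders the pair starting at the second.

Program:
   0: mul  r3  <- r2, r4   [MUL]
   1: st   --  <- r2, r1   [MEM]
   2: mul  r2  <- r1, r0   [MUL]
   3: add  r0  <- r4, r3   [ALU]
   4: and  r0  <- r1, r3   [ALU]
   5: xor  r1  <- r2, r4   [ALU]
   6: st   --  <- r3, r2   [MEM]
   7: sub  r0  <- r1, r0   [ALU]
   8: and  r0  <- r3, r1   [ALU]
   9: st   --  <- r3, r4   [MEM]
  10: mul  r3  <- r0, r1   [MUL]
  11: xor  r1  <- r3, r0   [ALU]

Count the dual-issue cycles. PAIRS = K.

PAIRS = 4

t=0 i0:mul ; no-port MUL/MEM
t=1 i1:st ; no-port MEM/MUL
t=2 i2/i3:mul add ; dual
t=3 i4/i5:and xor ; dual
t=4 i6/i7:st sub ; dual
t=5 i8/i9:and st ; dual
t=6 i10:mul ; RAW r3
t=7 i11:xor ; tail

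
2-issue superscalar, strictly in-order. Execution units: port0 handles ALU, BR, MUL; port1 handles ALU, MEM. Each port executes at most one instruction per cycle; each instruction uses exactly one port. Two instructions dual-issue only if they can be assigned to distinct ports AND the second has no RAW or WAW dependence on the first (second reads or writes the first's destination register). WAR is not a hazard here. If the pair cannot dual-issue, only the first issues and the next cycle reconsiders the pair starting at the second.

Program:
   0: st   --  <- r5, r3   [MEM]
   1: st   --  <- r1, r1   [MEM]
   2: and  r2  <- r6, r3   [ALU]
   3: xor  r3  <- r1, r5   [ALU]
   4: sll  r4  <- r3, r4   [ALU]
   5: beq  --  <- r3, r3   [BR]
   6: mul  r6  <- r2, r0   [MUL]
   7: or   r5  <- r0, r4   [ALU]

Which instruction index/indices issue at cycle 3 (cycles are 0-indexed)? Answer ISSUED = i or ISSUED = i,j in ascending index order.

ISSUED = 4,5

[0] i0  st  -- no-port MEM/MEM
[1] i1+i2  st and  -- dual
[2] i3  xor  -- RAW r3
[3] i4+i5  sll beq  -- dual
[4] i6+i7  mul or  -- dual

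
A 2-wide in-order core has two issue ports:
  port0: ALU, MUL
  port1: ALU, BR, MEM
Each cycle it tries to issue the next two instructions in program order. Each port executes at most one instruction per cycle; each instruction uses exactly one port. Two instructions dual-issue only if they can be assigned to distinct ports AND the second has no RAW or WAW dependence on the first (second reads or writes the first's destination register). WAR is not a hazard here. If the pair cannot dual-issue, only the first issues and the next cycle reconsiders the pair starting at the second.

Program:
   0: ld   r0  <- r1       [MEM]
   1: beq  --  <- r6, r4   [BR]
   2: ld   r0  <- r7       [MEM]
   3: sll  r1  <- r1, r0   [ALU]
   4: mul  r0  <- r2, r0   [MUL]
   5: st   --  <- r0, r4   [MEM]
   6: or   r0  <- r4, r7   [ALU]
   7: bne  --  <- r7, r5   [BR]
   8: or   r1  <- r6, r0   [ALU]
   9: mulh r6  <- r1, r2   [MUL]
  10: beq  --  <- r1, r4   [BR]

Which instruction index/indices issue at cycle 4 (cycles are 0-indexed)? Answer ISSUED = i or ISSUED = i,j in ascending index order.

0. ld.MEM @i0  | no-port MEM/BR
1. beq.BR @i1  | no-port BR/MEM
2. ld.MEM @i2  | RAW r0
3. sll.ALU/mul.MUL @i3,i4  | 2-wide
4. st.MEM/or.ALU @i5,i6  | 2-wide
5. bne.BR/or.ALU @i7,i8  | 2-wide
6. mulh.MUL/beq.BR @i9,i10  | 2-wide

ISSUED = 5,6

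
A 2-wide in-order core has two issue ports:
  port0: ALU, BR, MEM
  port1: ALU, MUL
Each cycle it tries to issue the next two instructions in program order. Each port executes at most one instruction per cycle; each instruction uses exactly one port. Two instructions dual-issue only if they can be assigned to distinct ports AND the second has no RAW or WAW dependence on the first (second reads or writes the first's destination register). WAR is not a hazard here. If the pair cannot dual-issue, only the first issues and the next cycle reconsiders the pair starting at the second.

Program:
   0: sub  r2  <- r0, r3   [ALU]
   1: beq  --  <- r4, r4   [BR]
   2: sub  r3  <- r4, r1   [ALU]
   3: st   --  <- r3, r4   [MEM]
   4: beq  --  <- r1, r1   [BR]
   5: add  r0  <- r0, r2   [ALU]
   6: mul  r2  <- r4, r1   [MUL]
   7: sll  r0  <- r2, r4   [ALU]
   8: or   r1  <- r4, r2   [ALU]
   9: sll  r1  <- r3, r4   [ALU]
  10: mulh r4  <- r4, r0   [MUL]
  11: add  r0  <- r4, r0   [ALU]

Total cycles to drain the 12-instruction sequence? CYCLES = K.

CYCLES = 8

#0 head=0: sub.ALU+beq.BR i0/i1 dual
#1 head=2: sub.ALU i2 RAW r3
#2 head=3: st.MEM i3 no-port MEM/BR
#3 head=4: beq.BR+add.ALU i4/i5 dual
#4 head=6: mul.MUL i6 RAW r2
#5 head=7: sll.ALU+or.ALU i7/i8 dual
#6 head=9: sll.ALU+mulh.MUL i9/i10 dual
#7 head=11: add.ALU i11 tail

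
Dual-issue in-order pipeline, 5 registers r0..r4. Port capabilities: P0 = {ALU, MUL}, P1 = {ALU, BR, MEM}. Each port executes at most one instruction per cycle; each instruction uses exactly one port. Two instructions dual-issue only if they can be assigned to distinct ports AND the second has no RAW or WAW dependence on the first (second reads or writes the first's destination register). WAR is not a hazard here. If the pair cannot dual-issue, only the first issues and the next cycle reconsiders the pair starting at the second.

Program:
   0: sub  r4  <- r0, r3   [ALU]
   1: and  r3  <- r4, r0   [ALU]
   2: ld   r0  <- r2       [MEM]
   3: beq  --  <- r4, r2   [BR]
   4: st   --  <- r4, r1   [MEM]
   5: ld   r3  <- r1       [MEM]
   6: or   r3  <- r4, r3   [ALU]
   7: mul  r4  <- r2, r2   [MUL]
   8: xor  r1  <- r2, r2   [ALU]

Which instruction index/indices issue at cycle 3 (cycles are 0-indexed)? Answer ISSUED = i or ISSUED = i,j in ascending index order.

ISSUED = 4

c0: i0 sub.ALU  RAW r4
c1: i1+i2 and.ALU ld.MEM  dual
c2: i3 beq.BR  no-port BR/MEM
c3: i4 st.MEM  no-port MEM/MEM
c4: i5 ld.MEM  RAW+WAW r3
c5: i6+i7 or.ALU mul.MUL  dual
c6: i8 xor.ALU  tail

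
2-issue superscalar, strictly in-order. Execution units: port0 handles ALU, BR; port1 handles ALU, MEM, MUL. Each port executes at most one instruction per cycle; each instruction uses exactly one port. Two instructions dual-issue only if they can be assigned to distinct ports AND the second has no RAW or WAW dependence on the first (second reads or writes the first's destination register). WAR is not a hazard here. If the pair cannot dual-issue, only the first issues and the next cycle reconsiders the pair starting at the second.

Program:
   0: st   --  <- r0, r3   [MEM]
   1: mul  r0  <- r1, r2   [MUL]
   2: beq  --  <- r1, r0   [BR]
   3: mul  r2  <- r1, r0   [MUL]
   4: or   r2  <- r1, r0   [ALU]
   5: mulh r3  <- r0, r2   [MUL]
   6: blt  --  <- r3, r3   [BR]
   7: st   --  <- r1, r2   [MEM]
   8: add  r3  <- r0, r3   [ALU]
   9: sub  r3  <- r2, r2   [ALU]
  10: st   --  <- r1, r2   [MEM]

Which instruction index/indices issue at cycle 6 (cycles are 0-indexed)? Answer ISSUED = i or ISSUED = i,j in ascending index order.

ISSUED = 8

[0] i0  st  -- no-port MEM/MUL
[1] i1  mul  -- RAW r0
[2] i2&i3  beq/mul  -- 2-wide
[3] i4  or  -- RAW r2
[4] i5  mulh  -- RAW r3
[5] i6&i7  blt/st  -- 2-wide
[6] i8  add  -- WAW r3
[7] i9&i10  sub/st  -- 2-wide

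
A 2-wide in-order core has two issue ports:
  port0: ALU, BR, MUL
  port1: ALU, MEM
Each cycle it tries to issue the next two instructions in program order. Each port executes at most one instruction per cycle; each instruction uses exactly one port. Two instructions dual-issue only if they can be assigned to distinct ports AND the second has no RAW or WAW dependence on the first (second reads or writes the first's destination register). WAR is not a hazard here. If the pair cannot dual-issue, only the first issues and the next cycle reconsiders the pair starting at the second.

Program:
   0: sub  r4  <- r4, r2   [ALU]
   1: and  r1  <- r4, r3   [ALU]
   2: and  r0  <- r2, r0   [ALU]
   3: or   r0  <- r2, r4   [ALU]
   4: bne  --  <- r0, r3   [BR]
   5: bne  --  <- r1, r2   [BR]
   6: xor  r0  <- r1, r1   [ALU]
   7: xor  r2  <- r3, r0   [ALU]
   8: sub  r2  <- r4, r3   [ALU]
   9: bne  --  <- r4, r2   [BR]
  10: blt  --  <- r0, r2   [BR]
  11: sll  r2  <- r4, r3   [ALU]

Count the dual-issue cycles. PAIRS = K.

0. sub @i0  | RAW r4
1. and;and @i1+i2  | pair
2. or @i3  | RAW r0
3. bne @i4  | no-port BR/BR
4. bne;xor @i5+i6  | pair
5. xor @i7  | WAW r2
6. sub @i8  | RAW r2
7. bne @i9  | no-port BR/BR
8. blt;sll @i10+i11  | pair

PAIRS = 3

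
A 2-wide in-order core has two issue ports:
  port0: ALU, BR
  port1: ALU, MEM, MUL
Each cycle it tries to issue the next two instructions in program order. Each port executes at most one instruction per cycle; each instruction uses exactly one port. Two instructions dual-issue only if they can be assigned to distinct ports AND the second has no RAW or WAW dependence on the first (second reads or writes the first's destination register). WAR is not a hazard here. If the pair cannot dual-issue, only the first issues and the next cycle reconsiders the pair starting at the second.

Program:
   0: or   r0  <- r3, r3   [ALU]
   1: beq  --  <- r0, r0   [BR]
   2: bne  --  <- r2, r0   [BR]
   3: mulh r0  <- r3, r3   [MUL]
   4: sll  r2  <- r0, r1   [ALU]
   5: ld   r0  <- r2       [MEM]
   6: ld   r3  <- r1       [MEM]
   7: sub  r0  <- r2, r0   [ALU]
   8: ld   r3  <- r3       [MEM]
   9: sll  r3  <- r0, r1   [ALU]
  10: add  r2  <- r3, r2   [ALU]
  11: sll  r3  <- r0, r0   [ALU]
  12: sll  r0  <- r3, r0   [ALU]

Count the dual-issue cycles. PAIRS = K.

0. or @i0  | RAW r0
1. beq @i1  | no-port BR/BR
2. bne+mulh @i2,i3  | 2-wide
3. sll @i4  | RAW r2
4. ld @i5  | no-port MEM/MEM
5. ld+sub @i6,i7  | 2-wide
6. ld @i8  | WAW r3
7. sll @i9  | RAW r3
8. add+sll @i10,i11  | 2-wide
9. sll @i12  | tail

PAIRS = 3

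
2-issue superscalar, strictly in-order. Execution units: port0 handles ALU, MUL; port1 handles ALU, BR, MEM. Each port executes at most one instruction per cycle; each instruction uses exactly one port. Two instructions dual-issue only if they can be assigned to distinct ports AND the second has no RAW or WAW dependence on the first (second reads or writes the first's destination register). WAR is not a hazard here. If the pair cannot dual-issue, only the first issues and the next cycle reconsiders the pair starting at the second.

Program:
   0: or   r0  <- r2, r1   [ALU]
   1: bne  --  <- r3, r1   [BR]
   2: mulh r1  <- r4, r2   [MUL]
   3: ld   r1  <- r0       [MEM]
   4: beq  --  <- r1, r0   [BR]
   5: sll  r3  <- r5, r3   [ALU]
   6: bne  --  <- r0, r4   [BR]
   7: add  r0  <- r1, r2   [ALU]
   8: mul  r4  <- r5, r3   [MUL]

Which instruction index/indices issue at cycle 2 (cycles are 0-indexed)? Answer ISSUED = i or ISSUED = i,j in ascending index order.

#0 head=0: or bne i0+i1 pair
#1 head=2: mulh i2 WAW r1
#2 head=3: ld i3 no-port MEM/BR
#3 head=4: beq sll i4+i5 pair
#4 head=6: bne add i6+i7 pair
#5 head=8: mul i8 tail

ISSUED = 3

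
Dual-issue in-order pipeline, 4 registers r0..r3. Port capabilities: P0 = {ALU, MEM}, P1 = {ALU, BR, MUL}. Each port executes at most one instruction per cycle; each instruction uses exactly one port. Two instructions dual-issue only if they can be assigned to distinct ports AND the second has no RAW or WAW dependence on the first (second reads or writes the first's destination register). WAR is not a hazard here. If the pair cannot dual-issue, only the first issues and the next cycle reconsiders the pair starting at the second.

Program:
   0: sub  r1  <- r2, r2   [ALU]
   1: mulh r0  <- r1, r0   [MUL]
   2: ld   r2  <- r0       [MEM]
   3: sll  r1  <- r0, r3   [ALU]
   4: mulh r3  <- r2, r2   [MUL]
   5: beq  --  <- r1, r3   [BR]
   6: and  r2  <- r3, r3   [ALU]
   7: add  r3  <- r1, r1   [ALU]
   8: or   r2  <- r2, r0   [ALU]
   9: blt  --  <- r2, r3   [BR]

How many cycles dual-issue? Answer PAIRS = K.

PAIRS = 3

[0] i0  sub  -- RAW r1
[1] i1  mulh  -- RAW r0
[2] i2,i3  ld+sll  -- dual
[3] i4  mulh  -- no-port MUL/BR
[4] i5,i6  beq+and  -- dual
[5] i7,i8  add+or  -- dual
[6] i9  blt  -- tail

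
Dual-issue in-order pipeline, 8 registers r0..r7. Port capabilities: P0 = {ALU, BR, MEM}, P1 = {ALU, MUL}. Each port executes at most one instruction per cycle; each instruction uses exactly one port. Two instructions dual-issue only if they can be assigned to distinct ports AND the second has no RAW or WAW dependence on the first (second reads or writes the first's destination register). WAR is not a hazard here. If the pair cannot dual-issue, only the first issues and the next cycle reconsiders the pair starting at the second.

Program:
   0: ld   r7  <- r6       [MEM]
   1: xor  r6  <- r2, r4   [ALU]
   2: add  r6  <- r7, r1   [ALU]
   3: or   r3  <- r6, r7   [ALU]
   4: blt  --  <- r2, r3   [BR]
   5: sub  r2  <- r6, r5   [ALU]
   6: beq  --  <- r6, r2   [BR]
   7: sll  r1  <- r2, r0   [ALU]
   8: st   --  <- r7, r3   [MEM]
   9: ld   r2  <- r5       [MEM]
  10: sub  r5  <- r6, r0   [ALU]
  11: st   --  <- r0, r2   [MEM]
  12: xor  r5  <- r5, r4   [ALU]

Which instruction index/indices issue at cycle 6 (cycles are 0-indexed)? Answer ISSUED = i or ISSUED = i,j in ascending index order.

t=0 i0&i1:ld.MEM+xor.ALU ; pair
t=1 i2:add.ALU ; RAW r6
t=2 i3:or.ALU ; RAW r3
t=3 i4&i5:blt.BR+sub.ALU ; pair
t=4 i6&i7:beq.BR+sll.ALU ; pair
t=5 i8:st.MEM ; no-port MEM/MEM
t=6 i9&i10:ld.MEM+sub.ALU ; pair
t=7 i11&i12:st.MEM+xor.ALU ; pair

ISSUED = 9,10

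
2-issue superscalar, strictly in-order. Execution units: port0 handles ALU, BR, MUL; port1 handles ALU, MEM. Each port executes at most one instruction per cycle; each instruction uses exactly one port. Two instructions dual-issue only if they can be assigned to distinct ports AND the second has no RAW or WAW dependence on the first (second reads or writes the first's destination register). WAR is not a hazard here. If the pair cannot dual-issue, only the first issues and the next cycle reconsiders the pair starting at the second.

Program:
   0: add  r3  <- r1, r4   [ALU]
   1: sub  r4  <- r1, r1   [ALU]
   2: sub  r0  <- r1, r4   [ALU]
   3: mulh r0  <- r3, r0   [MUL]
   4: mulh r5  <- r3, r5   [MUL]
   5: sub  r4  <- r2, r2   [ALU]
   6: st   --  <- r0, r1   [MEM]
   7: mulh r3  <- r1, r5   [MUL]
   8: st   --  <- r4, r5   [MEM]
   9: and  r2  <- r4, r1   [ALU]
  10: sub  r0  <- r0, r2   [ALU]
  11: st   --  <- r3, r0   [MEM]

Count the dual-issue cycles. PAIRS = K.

0. add/sub @i0&i1  | dual
1. sub @i2  | RAW+WAW r0
2. mulh @i3  | no-port MUL/MUL
3. mulh/sub @i4&i5  | dual
4. st/mulh @i6&i7  | dual
5. st/and @i8&i9  | dual
6. sub @i10  | RAW r0
7. st @i11  | tail

PAIRS = 4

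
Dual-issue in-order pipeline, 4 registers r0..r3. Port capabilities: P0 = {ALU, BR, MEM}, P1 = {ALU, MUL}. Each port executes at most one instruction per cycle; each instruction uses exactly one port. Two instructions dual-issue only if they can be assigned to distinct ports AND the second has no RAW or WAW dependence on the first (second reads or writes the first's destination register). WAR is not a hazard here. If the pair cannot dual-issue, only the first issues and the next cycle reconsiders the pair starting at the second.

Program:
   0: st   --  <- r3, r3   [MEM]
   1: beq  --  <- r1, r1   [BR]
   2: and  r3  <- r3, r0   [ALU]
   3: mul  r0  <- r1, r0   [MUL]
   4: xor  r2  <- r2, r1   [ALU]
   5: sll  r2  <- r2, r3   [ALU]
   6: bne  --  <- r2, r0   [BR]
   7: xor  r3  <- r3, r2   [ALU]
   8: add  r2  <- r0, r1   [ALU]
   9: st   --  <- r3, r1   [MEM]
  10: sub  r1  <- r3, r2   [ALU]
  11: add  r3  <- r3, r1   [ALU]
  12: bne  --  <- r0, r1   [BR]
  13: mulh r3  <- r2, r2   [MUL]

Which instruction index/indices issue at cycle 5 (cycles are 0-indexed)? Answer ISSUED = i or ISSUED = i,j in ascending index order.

c0: i0 st.MEM  no-port MEM/BR
c1: i1/i2 beq.BR;and.ALU  pair
c2: i3/i4 mul.MUL;xor.ALU  pair
c3: i5 sll.ALU  RAW r2
c4: i6/i7 bne.BR;xor.ALU  pair
c5: i8/i9 add.ALU;st.MEM  pair
c6: i10 sub.ALU  RAW r1
c7: i11/i12 add.ALU;bne.BR  pair
c8: i13 mulh.MUL  tail

ISSUED = 8,9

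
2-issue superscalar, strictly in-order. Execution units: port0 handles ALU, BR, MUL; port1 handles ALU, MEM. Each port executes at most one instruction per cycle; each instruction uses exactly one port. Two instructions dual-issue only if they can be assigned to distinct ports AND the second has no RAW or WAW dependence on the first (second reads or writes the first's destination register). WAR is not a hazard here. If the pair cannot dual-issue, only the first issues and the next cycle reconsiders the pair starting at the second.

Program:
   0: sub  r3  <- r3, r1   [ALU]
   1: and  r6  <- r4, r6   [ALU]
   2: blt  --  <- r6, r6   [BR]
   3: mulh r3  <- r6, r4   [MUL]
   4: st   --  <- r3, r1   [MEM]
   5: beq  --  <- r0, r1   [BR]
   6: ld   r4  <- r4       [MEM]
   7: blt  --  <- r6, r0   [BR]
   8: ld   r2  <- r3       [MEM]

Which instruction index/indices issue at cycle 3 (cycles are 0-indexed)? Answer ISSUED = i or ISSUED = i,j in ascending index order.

[0] i0&i1  sub/and  -- dual
[1] i2  blt  -- no-port BR/MUL
[2] i3  mulh  -- RAW r3
[3] i4&i5  st/beq  -- dual
[4] i6&i7  ld/blt  -- dual
[5] i8  ld  -- tail

ISSUED = 4,5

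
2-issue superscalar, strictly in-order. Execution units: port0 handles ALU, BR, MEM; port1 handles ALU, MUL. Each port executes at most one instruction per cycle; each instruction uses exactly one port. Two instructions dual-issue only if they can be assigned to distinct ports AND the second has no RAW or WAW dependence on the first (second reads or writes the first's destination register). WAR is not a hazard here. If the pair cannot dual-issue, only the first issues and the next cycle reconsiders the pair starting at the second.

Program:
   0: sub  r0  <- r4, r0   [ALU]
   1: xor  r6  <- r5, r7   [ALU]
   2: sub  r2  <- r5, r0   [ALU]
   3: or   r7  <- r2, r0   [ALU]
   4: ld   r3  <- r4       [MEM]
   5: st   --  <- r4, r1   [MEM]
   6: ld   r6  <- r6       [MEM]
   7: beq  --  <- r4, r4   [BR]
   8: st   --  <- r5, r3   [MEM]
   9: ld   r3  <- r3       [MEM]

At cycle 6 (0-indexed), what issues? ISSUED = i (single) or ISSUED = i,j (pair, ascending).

ISSUED = 8

[0] i0&i1  sub+xor  -- pair
[1] i2  sub  -- RAW r2
[2] i3&i4  or+ld  -- pair
[3] i5  st  -- no-port MEM/MEM
[4] i6  ld  -- no-port MEM/BR
[5] i7  beq  -- no-port BR/MEM
[6] i8  st  -- no-port MEM/MEM
[7] i9  ld  -- tail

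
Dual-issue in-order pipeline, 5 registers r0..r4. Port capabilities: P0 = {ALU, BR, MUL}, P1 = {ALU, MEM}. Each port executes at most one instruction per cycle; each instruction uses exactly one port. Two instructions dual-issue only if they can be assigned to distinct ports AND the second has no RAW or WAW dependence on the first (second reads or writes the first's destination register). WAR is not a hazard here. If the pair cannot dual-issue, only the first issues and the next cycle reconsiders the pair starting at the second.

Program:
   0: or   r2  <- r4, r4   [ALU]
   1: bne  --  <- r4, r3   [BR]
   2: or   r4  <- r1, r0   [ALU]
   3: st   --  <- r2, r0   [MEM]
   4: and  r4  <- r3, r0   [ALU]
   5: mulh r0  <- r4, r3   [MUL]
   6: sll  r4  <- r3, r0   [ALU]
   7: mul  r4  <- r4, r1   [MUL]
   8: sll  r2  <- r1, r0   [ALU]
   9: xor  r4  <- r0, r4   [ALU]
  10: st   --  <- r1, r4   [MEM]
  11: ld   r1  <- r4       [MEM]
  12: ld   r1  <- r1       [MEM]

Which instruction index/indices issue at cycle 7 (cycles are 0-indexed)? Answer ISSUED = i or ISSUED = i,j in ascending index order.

ISSUED = 10

#0 head=0: or.ALU/bne.BR i0+i1 2-wide
#1 head=2: or.ALU/st.MEM i2+i3 2-wide
#2 head=4: and.ALU i4 RAW r4
#3 head=5: mulh.MUL i5 RAW r0
#4 head=6: sll.ALU i6 RAW+WAW r4
#5 head=7: mul.MUL/sll.ALU i7+i8 2-wide
#6 head=9: xor.ALU i9 RAW r4
#7 head=10: st.MEM i10 no-port MEM/MEM
#8 head=11: ld.MEM i11 no-port MEM/MEM
#9 head=12: ld.MEM i12 tail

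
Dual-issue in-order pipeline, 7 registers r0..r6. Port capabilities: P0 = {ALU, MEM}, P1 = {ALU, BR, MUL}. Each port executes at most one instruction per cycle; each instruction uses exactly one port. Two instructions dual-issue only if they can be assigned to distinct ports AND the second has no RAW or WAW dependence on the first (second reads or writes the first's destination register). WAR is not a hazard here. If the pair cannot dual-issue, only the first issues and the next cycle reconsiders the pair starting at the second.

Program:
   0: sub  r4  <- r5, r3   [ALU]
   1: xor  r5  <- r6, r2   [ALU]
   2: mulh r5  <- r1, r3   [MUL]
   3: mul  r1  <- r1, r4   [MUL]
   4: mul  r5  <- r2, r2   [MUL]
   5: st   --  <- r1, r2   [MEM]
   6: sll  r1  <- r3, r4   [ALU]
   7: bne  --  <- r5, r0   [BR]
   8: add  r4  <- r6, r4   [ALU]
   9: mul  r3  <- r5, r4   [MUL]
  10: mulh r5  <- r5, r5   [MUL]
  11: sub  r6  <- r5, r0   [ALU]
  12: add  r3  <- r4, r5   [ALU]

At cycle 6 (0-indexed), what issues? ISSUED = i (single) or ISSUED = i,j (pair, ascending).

ISSUED = 9

c0: i0,i1 sub.ALU/xor.ALU  pair
c1: i2 mulh.MUL  no-port MUL/MUL
c2: i3 mul.MUL  no-port MUL/MUL
c3: i4,i5 mul.MUL/st.MEM  pair
c4: i6,i7 sll.ALU/bne.BR  pair
c5: i8 add.ALU  RAW r4
c6: i9 mul.MUL  no-port MUL/MUL
c7: i10 mulh.MUL  RAW r5
c8: i11,i12 sub.ALU/add.ALU  pair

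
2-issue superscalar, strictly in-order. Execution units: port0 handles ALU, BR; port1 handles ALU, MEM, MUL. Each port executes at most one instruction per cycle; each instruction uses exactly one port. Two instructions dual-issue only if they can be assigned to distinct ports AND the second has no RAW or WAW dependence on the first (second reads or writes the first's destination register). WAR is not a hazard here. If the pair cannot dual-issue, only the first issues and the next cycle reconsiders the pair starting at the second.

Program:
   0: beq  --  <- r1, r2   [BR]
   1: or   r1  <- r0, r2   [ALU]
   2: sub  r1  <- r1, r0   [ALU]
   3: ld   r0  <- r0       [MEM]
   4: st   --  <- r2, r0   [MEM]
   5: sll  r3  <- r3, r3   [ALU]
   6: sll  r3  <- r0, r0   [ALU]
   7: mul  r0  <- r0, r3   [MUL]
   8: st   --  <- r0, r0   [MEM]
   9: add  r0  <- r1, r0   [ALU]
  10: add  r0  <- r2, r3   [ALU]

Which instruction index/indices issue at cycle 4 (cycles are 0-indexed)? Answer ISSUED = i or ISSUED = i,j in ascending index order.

0. beq.BR or.ALU @i0,i1  | pair
1. sub.ALU ld.MEM @i2,i3  | pair
2. st.MEM sll.ALU @i4,i5  | pair
3. sll.ALU @i6  | RAW r3
4. mul.MUL @i7  | no-port MUL/MEM
5. st.MEM add.ALU @i8,i9  | pair
6. add.ALU @i10  | tail

ISSUED = 7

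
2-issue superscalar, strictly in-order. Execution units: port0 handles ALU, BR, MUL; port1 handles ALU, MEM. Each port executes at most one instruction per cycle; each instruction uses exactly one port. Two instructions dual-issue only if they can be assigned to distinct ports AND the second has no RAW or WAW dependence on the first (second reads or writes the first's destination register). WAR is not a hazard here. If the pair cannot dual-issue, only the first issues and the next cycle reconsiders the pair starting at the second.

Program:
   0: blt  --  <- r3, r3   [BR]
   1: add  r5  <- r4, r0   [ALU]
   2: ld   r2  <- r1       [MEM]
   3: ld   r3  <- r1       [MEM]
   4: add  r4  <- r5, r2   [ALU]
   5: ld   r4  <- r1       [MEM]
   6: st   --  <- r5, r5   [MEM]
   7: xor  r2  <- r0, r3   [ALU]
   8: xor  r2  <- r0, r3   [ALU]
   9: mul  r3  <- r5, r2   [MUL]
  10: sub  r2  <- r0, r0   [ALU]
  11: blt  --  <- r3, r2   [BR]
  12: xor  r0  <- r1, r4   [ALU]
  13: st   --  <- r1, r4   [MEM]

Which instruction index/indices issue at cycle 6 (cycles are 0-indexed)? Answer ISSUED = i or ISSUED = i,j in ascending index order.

#0 head=0: blt.BR;add.ALU i0&i1 dual
#1 head=2: ld.MEM i2 no-port MEM/MEM
#2 head=3: ld.MEM;add.ALU i3&i4 dual
#3 head=5: ld.MEM i5 no-port MEM/MEM
#4 head=6: st.MEM;xor.ALU i6&i7 dual
#5 head=8: xor.ALU i8 RAW r2
#6 head=9: mul.MUL;sub.ALU i9&i10 dual
#7 head=11: blt.BR;xor.ALU i11&i12 dual
#8 head=13: st.MEM i13 tail

ISSUED = 9,10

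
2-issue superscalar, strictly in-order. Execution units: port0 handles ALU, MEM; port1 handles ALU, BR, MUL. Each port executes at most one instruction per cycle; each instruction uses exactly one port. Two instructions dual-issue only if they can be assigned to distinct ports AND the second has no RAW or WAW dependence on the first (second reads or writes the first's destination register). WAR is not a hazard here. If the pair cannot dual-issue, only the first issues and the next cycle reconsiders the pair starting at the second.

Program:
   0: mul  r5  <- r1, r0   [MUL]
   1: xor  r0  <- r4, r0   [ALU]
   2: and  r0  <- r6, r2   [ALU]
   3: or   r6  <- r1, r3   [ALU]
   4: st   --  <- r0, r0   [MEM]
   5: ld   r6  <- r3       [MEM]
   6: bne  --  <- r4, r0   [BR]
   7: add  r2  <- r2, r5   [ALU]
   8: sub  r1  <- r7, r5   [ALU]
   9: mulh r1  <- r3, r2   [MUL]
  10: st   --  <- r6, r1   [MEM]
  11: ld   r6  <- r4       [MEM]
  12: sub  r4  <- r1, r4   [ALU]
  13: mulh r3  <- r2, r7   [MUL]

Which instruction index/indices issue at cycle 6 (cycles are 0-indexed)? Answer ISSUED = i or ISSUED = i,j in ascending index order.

ISSUED = 10

#0 head=0: mul.MUL;xor.ALU i0/i1 pair
#1 head=2: and.ALU;or.ALU i2/i3 pair
#2 head=4: st.MEM i4 no-port MEM/MEM
#3 head=5: ld.MEM;bne.BR i5/i6 pair
#4 head=7: add.ALU;sub.ALU i7/i8 pair
#5 head=9: mulh.MUL i9 RAW r1
#6 head=10: st.MEM i10 no-port MEM/MEM
#7 head=11: ld.MEM;sub.ALU i11/i12 pair
#8 head=13: mulh.MUL i13 tail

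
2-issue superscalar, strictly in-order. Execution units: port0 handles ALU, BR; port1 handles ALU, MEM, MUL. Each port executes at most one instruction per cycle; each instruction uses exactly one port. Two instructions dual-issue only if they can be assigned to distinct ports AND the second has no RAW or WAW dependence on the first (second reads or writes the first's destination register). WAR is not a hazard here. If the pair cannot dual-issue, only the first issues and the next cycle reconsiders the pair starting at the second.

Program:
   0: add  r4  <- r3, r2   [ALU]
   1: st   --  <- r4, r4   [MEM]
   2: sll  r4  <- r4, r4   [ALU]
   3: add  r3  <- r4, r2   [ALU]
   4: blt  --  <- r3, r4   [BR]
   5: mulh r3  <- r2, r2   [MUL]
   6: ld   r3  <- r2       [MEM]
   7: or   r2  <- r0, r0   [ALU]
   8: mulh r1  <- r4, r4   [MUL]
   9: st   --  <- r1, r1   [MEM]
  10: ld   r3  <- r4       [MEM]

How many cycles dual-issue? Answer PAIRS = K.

PAIRS = 3

t=0 i0:add ; RAW r4
t=1 i1+i2:st;sll ; 2-wide
t=2 i3:add ; RAW r3
t=3 i4+i5:blt;mulh ; 2-wide
t=4 i6+i7:ld;or ; 2-wide
t=5 i8:mulh ; no-port MUL/MEM
t=6 i9:st ; no-port MEM/MEM
t=7 i10:ld ; tail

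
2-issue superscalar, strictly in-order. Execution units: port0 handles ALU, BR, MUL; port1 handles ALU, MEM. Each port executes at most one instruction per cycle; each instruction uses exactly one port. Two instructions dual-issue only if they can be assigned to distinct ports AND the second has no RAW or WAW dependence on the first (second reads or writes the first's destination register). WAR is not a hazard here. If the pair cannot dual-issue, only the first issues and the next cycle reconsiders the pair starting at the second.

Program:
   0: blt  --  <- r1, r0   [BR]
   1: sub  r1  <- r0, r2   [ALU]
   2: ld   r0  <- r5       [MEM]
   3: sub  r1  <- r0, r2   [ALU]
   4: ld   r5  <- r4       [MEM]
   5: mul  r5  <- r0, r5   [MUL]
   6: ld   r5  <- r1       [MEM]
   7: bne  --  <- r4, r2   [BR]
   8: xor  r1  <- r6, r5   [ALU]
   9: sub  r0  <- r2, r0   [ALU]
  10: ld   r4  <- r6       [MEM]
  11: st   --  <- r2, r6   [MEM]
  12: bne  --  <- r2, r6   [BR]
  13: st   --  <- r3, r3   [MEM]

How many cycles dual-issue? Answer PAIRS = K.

#0 head=0: blt/sub i0,i1 dual
#1 head=2: ld i2 RAW r0
#2 head=3: sub/ld i3,i4 dual
#3 head=5: mul i5 WAW r5
#4 head=6: ld/bne i6,i7 dual
#5 head=8: xor/sub i8,i9 dual
#6 head=10: ld i10 no-port MEM/MEM
#7 head=11: st/bne i11,i12 dual
#8 head=13: st i13 tail

PAIRS = 5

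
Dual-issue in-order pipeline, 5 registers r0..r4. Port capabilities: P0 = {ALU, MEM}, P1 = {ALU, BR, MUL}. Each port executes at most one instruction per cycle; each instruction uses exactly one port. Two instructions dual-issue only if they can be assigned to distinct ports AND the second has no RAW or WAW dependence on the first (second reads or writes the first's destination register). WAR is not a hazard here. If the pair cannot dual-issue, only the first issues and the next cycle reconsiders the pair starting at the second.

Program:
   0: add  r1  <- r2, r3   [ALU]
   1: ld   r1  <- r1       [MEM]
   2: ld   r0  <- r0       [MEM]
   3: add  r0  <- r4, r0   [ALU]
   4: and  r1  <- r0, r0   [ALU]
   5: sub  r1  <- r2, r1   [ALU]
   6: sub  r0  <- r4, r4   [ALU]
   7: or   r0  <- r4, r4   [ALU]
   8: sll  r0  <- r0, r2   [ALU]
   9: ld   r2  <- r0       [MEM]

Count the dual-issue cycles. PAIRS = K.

PAIRS = 1

0. add @i0  | RAW+WAW r1
1. ld @i1  | no-port MEM/MEM
2. ld @i2  | RAW+WAW r0
3. add @i3  | RAW r0
4. and @i4  | RAW+WAW r1
5. sub+sub @i5&i6  | dual
6. or @i7  | RAW+WAW r0
7. sll @i8  | RAW r0
8. ld @i9  | tail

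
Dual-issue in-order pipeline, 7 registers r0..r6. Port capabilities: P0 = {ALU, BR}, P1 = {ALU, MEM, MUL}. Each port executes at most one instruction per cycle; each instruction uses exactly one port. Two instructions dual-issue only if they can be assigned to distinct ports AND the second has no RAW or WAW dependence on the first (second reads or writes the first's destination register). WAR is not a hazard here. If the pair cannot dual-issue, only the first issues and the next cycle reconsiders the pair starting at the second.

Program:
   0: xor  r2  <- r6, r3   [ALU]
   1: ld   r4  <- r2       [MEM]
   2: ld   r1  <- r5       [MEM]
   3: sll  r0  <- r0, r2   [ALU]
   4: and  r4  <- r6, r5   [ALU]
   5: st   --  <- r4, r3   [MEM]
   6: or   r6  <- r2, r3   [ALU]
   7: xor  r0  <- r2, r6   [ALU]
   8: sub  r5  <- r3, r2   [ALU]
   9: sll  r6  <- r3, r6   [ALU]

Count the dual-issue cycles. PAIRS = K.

PAIRS = 3

c0: i0 xor  RAW r2
c1: i1 ld  no-port MEM/MEM
c2: i2,i3 ld;sll  pair
c3: i4 and  RAW r4
c4: i5,i6 st;or  pair
c5: i7,i8 xor;sub  pair
c6: i9 sll  tail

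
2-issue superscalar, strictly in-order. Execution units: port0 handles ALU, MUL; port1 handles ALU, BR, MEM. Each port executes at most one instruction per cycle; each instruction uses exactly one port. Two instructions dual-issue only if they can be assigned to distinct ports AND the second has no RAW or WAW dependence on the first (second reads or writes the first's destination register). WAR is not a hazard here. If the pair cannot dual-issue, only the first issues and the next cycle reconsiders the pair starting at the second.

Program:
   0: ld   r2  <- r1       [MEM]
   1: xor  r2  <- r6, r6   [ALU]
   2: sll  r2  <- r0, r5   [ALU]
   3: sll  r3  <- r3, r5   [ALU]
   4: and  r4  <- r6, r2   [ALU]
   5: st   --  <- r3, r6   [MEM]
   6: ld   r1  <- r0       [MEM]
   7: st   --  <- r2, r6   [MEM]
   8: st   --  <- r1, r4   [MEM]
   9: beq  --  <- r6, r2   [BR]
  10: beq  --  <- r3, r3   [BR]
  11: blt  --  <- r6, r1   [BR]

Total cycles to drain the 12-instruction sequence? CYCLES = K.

CYCLES = 10

0. ld @i0  | WAW r2
1. xor @i1  | WAW r2
2. sll/sll @i2/i3  | 2-wide
3. and/st @i4/i5  | 2-wide
4. ld @i6  | no-port MEM/MEM
5. st @i7  | no-port MEM/MEM
6. st @i8  | no-port MEM/BR
7. beq @i9  | no-port BR/BR
8. beq @i10  | no-port BR/BR
9. blt @i11  | tail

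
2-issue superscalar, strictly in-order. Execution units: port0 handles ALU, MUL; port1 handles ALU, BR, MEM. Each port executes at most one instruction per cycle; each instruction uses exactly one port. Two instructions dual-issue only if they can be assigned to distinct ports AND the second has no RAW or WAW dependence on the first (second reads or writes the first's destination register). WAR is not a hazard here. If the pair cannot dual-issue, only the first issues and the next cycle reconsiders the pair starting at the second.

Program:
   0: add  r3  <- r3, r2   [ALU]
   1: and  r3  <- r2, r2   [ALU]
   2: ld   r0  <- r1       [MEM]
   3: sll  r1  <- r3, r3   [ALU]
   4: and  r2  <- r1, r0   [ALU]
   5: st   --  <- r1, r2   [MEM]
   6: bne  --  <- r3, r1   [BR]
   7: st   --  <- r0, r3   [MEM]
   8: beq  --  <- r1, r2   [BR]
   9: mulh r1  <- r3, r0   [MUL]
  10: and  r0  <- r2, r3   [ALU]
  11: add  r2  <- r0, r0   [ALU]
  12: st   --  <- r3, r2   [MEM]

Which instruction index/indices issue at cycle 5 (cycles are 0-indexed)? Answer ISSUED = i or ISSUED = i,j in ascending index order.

#0 head=0: add.ALU i0 WAW r3
#1 head=1: and.ALU;ld.MEM i1,i2 dual
#2 head=3: sll.ALU i3 RAW r1
#3 head=4: and.ALU i4 RAW r2
#4 head=5: st.MEM i5 no-port MEM/BR
#5 head=6: bne.BR i6 no-port BR/MEM
#6 head=7: st.MEM i7 no-port MEM/BR
#7 head=8: beq.BR;mulh.MUL i8,i9 dual
#8 head=10: and.ALU i10 RAW r0
#9 head=11: add.ALU i11 RAW r2
#10 head=12: st.MEM i12 tail

ISSUED = 6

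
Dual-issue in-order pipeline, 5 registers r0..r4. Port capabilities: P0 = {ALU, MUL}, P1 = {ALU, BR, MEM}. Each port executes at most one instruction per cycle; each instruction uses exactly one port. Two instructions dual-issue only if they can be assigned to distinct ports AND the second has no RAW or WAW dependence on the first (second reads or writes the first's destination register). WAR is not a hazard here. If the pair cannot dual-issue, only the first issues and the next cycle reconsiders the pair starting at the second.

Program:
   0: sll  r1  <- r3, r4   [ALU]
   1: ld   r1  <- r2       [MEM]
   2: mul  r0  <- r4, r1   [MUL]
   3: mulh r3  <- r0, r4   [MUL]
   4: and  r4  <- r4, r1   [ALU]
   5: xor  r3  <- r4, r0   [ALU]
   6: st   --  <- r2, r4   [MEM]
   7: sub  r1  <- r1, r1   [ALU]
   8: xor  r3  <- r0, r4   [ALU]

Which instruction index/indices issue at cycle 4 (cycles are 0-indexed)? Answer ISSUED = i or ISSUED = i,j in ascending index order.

ISSUED = 5,6

t=0 i0:sll ; WAW r1
t=1 i1:ld ; RAW r1
t=2 i2:mul ; no-port MUL/MUL
t=3 i3&i4:mulh+and ; 2-wide
t=4 i5&i6:xor+st ; 2-wide
t=5 i7&i8:sub+xor ; 2-wide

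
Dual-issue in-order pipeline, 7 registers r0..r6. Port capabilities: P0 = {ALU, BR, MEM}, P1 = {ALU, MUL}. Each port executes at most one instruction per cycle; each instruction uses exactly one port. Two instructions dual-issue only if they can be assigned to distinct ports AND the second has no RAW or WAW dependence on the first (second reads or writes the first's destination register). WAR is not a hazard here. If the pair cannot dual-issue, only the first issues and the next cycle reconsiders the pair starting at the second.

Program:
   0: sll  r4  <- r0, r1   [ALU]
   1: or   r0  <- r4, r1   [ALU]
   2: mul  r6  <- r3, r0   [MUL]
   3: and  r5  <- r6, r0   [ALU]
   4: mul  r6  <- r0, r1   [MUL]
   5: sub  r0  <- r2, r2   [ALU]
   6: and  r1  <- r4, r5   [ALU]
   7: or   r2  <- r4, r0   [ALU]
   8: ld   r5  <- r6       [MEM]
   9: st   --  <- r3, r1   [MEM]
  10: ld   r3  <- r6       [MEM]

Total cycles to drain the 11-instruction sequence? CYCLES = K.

CYCLES = 8

#0 head=0: sll i0 RAW r4
#1 head=1: or i1 RAW r0
#2 head=2: mul i2 RAW r6
#3 head=3: and+mul i3,i4 dual
#4 head=5: sub+and i5,i6 dual
#5 head=7: or+ld i7,i8 dual
#6 head=9: st i9 no-port MEM/MEM
#7 head=10: ld i10 tail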